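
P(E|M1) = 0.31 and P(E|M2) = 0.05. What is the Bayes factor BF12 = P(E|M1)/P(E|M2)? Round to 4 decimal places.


Bayes factor BF12 = P(E|M1) / P(E|M2)
= 0.31 / 0.05
= 6.2

6.2


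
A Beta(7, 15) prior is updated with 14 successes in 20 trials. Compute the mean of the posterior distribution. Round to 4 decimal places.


After update: Beta(21, 21)
Mean = 21 / (21 + 21) = 21 / 42
= 0.5

0.5


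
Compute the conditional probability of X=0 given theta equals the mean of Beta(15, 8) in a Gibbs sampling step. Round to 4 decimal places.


Mean of Beta(15, 8) = 0.6522
P(X=0 | theta=0.6522) = 0.3478

0.3478


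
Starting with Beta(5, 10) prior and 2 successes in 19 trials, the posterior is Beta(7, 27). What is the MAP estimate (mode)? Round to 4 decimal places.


The mode of Beta(a, b) when a > 1 and b > 1 is (a-1)/(a+b-2)
= (7 - 1) / (7 + 27 - 2)
= 6 / 32
= 0.1875

0.1875


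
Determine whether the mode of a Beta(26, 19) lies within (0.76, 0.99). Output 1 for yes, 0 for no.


First find the mode: (a-1)/(a+b-2) = 0.5814
Is 0.5814 in (0.76, 0.99)? 0

0


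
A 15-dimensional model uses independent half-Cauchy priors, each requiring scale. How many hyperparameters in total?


Per parameter: 1 (scale).
Total = 15 * 1 = 15

15


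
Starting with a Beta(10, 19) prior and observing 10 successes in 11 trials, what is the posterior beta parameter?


Posterior beta = prior beta + failures
Failures = 11 - 10 = 1
beta_post = 19 + 1 = 20

20


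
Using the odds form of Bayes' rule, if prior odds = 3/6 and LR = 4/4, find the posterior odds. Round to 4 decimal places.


Bayes' rule in odds form: posterior odds = prior odds * LR
= (3 * 4) / (6 * 4)
= 12/24 = 0.5

0.5


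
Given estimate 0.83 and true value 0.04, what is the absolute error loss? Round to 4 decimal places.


Absolute error = |estimate - true|
= |0.79| = 0.79

0.79


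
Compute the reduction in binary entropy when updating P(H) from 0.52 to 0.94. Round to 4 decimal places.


H_before = -p*log2(p) - (1-p)*log2(1-p) for p=0.52: 0.9988
H_after for p=0.94: 0.3274
Reduction = 0.9988 - 0.3274 = 0.6714

0.6714


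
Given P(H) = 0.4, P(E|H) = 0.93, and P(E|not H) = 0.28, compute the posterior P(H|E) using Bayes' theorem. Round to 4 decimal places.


By Bayes' theorem: P(H|E) = P(E|H)*P(H) / P(E)
P(E) = P(E|H)*P(H) + P(E|not H)*P(not H)
P(E) = 0.93*0.4 + 0.28*0.6 = 0.54
P(H|E) = 0.93*0.4 / 0.54 = 0.6889

0.6889


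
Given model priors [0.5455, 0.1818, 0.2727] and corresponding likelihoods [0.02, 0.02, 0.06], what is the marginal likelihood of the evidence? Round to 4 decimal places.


P(E) = sum_i P(M_i) P(E|M_i)
= 0.0109 + 0.0036 + 0.0164
= 0.0309

0.0309


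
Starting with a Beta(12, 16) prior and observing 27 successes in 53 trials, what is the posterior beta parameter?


Posterior beta = prior beta + failures
Failures = 53 - 27 = 26
beta_post = 16 + 26 = 42

42


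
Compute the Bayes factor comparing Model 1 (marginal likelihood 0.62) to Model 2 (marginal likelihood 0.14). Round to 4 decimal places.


BF12 = marginal likelihood of M1 / marginal likelihood of M2
= 0.62/0.14
= 4.4286

4.4286


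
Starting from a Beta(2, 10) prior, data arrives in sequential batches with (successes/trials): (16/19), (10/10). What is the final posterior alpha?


In sequential Bayesian updating, we sum all successes.
Total successes = 26
Final alpha = 2 + 26 = 28

28


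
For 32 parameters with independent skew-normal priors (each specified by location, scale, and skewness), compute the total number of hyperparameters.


A skew-normal prior has 3 hyperparameters per parameter.
Total = 32 * 3 = 96

96


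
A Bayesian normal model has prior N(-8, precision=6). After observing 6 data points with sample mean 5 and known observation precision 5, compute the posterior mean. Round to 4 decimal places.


Posterior mean = (prior_precision * prior_mean + n * data_precision * data_mean) / (prior_precision + n * data_precision)
Numerator = 6*-8 + 6*5*5 = 102
Denominator = 6 + 6*5 = 36
Posterior mean = 2.8333

2.8333


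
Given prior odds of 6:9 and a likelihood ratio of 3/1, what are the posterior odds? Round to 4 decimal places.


Posterior odds = prior odds * LR
Prior odds = 6/9 = 0.6667
LR = 3/1 = 3.0
Posterior odds = 0.6667 * 3.0 = 2.0

2.0


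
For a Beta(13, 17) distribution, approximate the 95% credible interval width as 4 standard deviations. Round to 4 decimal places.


Variance of Beta(a,b) = ab / ((a+b)^2 * (a+b+1))
= 13*17 / ((30)^2 * 31)
= 0.0079
SD = sqrt(0.0079) = 0.089
Width = 4 * SD = 0.356

0.356


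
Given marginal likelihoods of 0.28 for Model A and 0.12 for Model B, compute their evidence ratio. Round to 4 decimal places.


Ratio = ML(A) / ML(B) = 0.28/0.12
= 2.3333

2.3333


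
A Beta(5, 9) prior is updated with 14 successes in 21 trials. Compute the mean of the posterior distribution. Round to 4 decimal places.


After update: Beta(19, 16)
Mean = 19 / (19 + 16) = 19 / 35
= 0.5429

0.5429


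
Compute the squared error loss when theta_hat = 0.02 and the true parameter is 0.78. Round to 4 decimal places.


L = (theta_hat - theta_true)^2
= (0.02 - 0.78)^2
= -0.76^2 = 0.5776

0.5776


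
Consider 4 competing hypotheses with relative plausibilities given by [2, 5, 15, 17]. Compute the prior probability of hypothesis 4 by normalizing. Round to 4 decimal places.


Sum of weights = 2 + 5 + 15 + 17 = 39
Normalized prior for H4 = 17 / 39
= 0.4359

0.4359


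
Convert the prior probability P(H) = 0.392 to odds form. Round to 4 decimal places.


P(not H) = 1 - 0.392 = 0.608
Odds = 0.392 / 0.608 = 0.6447

0.6447


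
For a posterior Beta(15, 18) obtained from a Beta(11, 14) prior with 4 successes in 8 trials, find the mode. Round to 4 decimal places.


Mode = (alpha - 1) / (alpha + beta - 2)
= 14 / 31
= 0.4516

0.4516


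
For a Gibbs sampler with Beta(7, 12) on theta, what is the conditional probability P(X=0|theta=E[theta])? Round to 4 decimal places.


E[theta] = 7/(7+12) = 0.3684
P(X=0|theta) = 1 - theta = 0.6316

0.6316


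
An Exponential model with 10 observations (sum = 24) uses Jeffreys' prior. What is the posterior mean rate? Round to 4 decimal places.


Posterior Gamma(10, 24)
E[lambda] = 10/24 = 0.4167

0.4167


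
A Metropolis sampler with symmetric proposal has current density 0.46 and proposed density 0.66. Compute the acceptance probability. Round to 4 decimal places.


For symmetric proposals, acceptance = min(1, pi(x*)/pi(x))
= min(1, 0.66/0.46)
= min(1, 1.4348) = 1.0

1.0


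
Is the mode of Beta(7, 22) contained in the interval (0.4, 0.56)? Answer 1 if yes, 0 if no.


Mode = (a-1)/(a+b-2) = 6/27 = 0.2222
Interval: (0.4, 0.56)
Contains mode? 0

0


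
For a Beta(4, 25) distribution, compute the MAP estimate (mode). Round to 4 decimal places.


MAP = mode = (a-1)/(a+b-2)
= (4-1)/(4+25-2)
= 3/27 = 0.1111

0.1111


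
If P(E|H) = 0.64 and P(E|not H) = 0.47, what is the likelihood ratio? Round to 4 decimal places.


Likelihood ratio = P(E|H) / P(E|not H)
= 0.64 / 0.47
= 1.3617

1.3617


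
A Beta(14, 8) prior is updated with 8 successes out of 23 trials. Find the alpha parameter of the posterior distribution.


In the Beta-Binomial conjugate update:
alpha_post = alpha_prior + successes
= 14 + 8
= 22

22


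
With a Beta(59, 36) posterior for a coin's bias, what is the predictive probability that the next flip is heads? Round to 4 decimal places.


The predictive probability equals the posterior mean.
P(next = heads) = alpha / (alpha + beta)
= 59 / 95 = 0.6211

0.6211


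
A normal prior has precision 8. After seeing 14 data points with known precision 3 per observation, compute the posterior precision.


In the conjugate normal model, precisions add:
tau_posterior = tau_prior + n * tau_data
= 8 + 14*3 = 50

50


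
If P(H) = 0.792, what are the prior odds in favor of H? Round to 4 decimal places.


Prior odds = P(H) / (1 - P(H))
= 0.792 / 0.208
= 3.8077

3.8077


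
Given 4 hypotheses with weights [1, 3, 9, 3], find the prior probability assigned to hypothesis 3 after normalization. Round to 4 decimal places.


To normalize, divide each weight by the sum of all weights.
Sum = 16
Prior(H3) = 9/16 = 0.5625

0.5625


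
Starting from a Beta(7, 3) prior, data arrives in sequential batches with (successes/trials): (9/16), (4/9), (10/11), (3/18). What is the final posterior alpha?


In sequential Bayesian updating, we sum all successes.
Total successes = 26
Final alpha = 7 + 26 = 33

33


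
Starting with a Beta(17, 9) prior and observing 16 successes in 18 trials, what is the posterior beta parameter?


Posterior beta = prior beta + failures
Failures = 18 - 16 = 2
beta_post = 9 + 2 = 11

11


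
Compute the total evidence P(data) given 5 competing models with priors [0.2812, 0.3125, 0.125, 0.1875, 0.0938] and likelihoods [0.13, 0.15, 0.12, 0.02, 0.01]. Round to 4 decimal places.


Marginal likelihood = sum P(model_i) * P(data|model_i)
Model 1: 0.2812 * 0.13 = 0.0366
Model 2: 0.3125 * 0.15 = 0.0469
Model 3: 0.125 * 0.12 = 0.015
Model 4: 0.1875 * 0.02 = 0.0037
Model 5: 0.0938 * 0.01 = 0.0009
Total = 0.1031

0.1031


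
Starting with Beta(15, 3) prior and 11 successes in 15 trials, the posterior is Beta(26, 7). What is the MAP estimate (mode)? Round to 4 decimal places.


The mode of Beta(a, b) when a > 1 and b > 1 is (a-1)/(a+b-2)
= (26 - 1) / (26 + 7 - 2)
= 25 / 31
= 0.8065

0.8065


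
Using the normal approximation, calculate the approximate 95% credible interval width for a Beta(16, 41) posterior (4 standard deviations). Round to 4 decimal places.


Var(Beta) = 16*41/(57^2 * 58) = 0.0035
SD = 0.059
Width ~ 4*SD = 0.236

0.236


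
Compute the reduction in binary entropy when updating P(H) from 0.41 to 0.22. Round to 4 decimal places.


H_before = -p*log2(p) - (1-p)*log2(1-p) for p=0.41: 0.9765
H_after for p=0.22: 0.7602
Reduction = 0.9765 - 0.7602 = 0.2163

0.2163


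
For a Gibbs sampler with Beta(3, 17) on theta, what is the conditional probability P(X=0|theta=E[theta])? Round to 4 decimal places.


E[theta] = 3/(3+17) = 0.15
P(X=0|theta) = 1 - theta = 0.85

0.85


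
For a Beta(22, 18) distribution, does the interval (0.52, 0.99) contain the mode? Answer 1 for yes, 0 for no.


Mode of Beta(a,b) = (a-1)/(a+b-2)
= (22-1)/(22+18-2) = 0.5526
Check: 0.52 <= 0.5526 <= 0.99?
Result: 1

1


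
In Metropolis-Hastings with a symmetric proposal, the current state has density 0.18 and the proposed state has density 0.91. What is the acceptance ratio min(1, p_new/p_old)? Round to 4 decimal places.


Ratio = p_new / p_old = 0.91 / 0.18 = 5.0556
Acceptance = min(1, 5.0556) = 1.0

1.0


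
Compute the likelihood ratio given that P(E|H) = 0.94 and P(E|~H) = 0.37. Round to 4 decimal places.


LR = P(E|H) / P(E|~H)
= 0.94 / 0.37 = 2.5405

2.5405


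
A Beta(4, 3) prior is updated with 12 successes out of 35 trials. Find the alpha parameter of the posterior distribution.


In the Beta-Binomial conjugate update:
alpha_post = alpha_prior + successes
= 4 + 12
= 16

16


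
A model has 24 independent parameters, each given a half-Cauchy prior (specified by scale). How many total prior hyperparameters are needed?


Each half-Cauchy prior needs 1 hyperparameter (scale).
Total = 1 * 24 = 24

24


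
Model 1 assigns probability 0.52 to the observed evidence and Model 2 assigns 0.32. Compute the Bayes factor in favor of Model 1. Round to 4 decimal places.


BF = P(data|M1) / P(data|M2)
= 0.52 / 0.32 = 1.625

1.625


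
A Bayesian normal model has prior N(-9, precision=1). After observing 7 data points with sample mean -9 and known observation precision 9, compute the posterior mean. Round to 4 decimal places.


Posterior mean = (prior_precision * prior_mean + n * data_precision * data_mean) / (prior_precision + n * data_precision)
Numerator = 1*-9 + 7*9*-9 = -576
Denominator = 1 + 7*9 = 64
Posterior mean = -9.0

-9.0


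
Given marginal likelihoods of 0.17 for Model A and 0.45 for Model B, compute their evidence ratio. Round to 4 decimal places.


Ratio = ML(A) / ML(B) = 0.17/0.45
= 0.3778

0.3778


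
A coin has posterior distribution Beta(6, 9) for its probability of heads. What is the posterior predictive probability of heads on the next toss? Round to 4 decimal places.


Posterior predictive = E[theta] = alpha/(alpha+beta)
= 6/15
= 0.4

0.4


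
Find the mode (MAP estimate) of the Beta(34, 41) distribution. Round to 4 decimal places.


For Beta(a,b) with a,b > 1:
Mode = (a-1)/(a+b-2) = (34-1)/(75-2)
= 33/73 = 0.4521

0.4521


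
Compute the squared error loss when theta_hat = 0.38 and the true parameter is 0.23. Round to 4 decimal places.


L = (theta_hat - theta_true)^2
= (0.38 - 0.23)^2
= 0.15^2 = 0.0225

0.0225


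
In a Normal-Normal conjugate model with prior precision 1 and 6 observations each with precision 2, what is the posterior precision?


Posterior precision = prior precision + n * observation precision
= 1 + 6 * 2
= 1 + 12 = 13

13


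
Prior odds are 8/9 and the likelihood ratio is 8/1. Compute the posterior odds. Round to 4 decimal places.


Posterior odds = prior odds * likelihood ratio
= (8/9) * (8/1)
= 64 / 9
= 7.1111

7.1111


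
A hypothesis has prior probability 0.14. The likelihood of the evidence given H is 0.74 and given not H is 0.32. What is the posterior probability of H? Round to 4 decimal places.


Using Bayes' theorem:
P(E) = 0.14 * 0.74 + 0.86 * 0.32
P(E) = 0.3788
P(H|E) = (0.14 * 0.74) / 0.3788 = 0.2735

0.2735


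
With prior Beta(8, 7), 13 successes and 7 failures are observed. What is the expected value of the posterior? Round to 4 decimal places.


Posterior = Beta(21, 14)
E[theta] = alpha/(alpha+beta)
= 21/35 = 0.6

0.6


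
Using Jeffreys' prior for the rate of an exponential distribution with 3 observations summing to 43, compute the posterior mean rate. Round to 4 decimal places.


Jeffreys' prior leads to posterior Gamma(3, 43).
Mean = 3/43 = 0.0698

0.0698


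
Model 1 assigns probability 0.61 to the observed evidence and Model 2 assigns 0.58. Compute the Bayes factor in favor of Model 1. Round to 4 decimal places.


BF = P(data|M1) / P(data|M2)
= 0.61 / 0.58 = 1.0517

1.0517


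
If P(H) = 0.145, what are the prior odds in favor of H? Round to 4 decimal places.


Prior odds = P(H) / (1 - P(H))
= 0.145 / 0.855
= 0.1696

0.1696


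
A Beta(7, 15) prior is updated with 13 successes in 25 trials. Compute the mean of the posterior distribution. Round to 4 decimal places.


After update: Beta(20, 27)
Mean = 20 / (20 + 27) = 20 / 47
= 0.4255

0.4255


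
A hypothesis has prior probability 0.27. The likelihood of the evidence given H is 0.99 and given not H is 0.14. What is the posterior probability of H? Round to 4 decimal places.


Using Bayes' theorem:
P(E) = 0.27 * 0.99 + 0.73 * 0.14
P(E) = 0.3695
P(H|E) = (0.27 * 0.99) / 0.3695 = 0.7234

0.7234


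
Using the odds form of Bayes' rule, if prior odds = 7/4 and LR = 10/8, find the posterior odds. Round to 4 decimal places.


Bayes' rule in odds form: posterior odds = prior odds * LR
= (7 * 10) / (4 * 8)
= 70/32 = 2.1875

2.1875


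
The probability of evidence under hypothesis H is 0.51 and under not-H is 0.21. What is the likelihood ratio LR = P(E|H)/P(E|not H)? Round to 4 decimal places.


LR = 0.51 / 0.21
= 2.4286

2.4286


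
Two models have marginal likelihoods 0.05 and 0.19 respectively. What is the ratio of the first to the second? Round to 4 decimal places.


Evidence ratio = 0.05 / 0.19
= 0.2632

0.2632


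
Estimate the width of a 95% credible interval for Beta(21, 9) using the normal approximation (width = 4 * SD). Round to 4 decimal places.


For Beta(a,b): Var = ab/((a+b)^2(a+b+1))
Var = 0.0068, SD = 0.0823
Approximate 95% CI width = 4 * 0.0823 = 0.3292

0.3292


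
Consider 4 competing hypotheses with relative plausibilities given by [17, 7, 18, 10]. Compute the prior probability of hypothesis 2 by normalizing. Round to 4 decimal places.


Sum of weights = 17 + 7 + 18 + 10 = 52
Normalized prior for H2 = 7 / 52
= 0.1346

0.1346


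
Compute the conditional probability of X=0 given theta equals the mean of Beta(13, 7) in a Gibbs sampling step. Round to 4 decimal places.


Mean of Beta(13, 7) = 0.65
P(X=0 | theta=0.65) = 0.35

0.35


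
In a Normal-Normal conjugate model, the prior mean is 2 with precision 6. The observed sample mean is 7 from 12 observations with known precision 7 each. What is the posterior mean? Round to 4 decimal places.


Posterior precision = tau0 + n*tau = 6 + 12*7 = 90
Posterior mean = (tau0*mu0 + n*tau*xbar) / posterior_precision
= (6*2 + 12*7*7) / 90
= 600 / 90 = 6.6667

6.6667


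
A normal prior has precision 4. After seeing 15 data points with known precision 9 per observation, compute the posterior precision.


In the conjugate normal model, precisions add:
tau_posterior = tau_prior + n * tau_data
= 4 + 15*9 = 139

139


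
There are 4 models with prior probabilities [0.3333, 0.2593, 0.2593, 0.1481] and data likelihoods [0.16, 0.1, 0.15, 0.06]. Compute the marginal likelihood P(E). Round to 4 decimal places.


P(E) = sum over models of P(M_i) * P(E|M_i)
= 0.3333*0.16 + 0.2593*0.1 + 0.2593*0.15 + 0.1481*0.06
= 0.127

0.127


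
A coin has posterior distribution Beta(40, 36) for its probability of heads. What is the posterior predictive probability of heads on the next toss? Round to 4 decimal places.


Posterior predictive = E[theta] = alpha/(alpha+beta)
= 40/76
= 0.5263

0.5263


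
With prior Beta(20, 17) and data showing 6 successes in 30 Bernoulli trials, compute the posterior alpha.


Conjugate update: alpha_posterior = alpha_prior + k
= 20 + 6 = 26

26


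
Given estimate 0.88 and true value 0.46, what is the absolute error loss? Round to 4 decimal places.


Absolute error = |estimate - true|
= |0.42| = 0.42

0.42


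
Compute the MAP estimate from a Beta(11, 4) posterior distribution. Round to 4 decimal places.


MAP = mode of Beta distribution
= (alpha - 1)/(alpha + beta - 2)
= (11-1)/(11+4-2)
= 10/13 = 0.7692

0.7692


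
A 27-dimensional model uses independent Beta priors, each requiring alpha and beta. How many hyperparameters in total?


Per parameter: 2 (alpha and beta).
Total = 27 * 2 = 54

54


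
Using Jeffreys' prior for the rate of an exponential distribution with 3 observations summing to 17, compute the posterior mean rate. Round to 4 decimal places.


Jeffreys' prior leads to posterior Gamma(3, 17).
Mean = 3/17 = 0.1765

0.1765


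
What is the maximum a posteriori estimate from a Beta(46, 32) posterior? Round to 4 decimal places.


The MAP estimate equals the mode of the distribution.
Mode of Beta(a,b) = (a-1)/(a+b-2)
= 45/76
= 0.5921

0.5921


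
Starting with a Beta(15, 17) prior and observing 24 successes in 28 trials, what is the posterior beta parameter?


Posterior beta = prior beta + failures
Failures = 28 - 24 = 4
beta_post = 17 + 4 = 21

21


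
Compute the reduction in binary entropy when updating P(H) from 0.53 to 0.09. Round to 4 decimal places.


H_before = -p*log2(p) - (1-p)*log2(1-p) for p=0.53: 0.9974
H_after for p=0.09: 0.4365
Reduction = 0.9974 - 0.4365 = 0.5609

0.5609


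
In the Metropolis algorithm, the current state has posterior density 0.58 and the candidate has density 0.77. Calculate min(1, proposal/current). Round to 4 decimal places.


Ratio = 0.77/0.58 = 1.3276
Acceptance probability = min(1, 1.3276)
= 1.0

1.0


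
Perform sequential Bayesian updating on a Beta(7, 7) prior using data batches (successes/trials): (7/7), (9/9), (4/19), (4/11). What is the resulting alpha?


Accumulate successes: 24
Posterior alpha = prior alpha + sum of successes
= 7 + 24 = 31

31


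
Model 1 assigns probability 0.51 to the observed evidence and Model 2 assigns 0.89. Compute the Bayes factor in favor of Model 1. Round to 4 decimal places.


BF = P(data|M1) / P(data|M2)
= 0.51 / 0.89 = 0.573

0.573


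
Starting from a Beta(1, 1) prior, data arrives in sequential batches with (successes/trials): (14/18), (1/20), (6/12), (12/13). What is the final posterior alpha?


In sequential Bayesian updating, we sum all successes.
Total successes = 33
Final alpha = 1 + 33 = 34

34


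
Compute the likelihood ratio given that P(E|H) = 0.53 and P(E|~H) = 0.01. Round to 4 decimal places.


LR = P(E|H) / P(E|~H)
= 0.53 / 0.01 = 53.0

53.0


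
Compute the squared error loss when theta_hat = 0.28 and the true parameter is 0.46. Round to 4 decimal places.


L = (theta_hat - theta_true)^2
= (0.28 - 0.46)^2
= -0.18^2 = 0.0324

0.0324


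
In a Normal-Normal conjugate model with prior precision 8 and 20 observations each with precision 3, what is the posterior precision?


Posterior precision = prior precision + n * observation precision
= 8 + 20 * 3
= 8 + 60 = 68

68


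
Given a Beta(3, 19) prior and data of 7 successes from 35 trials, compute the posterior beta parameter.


Number of failures = 35 - 7 = 28
Posterior beta = 19 + 28 = 47

47


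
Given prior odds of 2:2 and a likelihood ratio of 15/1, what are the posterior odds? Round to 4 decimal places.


Posterior odds = prior odds * LR
Prior odds = 2/2 = 1.0
LR = 15/1 = 15.0
Posterior odds = 1.0 * 15.0 = 15.0

15.0


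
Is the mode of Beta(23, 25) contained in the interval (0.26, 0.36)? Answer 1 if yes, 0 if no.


Mode = (a-1)/(a+b-2) = 22/46 = 0.4783
Interval: (0.26, 0.36)
Contains mode? 0

0


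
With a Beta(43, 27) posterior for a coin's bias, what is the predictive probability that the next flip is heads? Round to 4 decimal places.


The predictive probability equals the posterior mean.
P(next = heads) = alpha / (alpha + beta)
= 43 / 70 = 0.6143

0.6143


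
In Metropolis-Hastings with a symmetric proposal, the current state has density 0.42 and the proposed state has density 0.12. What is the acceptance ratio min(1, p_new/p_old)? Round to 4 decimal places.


Ratio = p_new / p_old = 0.12 / 0.42 = 0.2857
Acceptance = min(1, 0.2857) = 0.2857

0.2857


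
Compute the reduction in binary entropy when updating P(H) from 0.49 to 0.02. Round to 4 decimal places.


H_before = -p*log2(p) - (1-p)*log2(1-p) for p=0.49: 0.9997
H_after for p=0.02: 0.1414
Reduction = 0.9997 - 0.1414 = 0.8583

0.8583


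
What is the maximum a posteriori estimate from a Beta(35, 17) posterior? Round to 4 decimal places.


The MAP estimate equals the mode of the distribution.
Mode of Beta(a,b) = (a-1)/(a+b-2)
= 34/50
= 0.68

0.68


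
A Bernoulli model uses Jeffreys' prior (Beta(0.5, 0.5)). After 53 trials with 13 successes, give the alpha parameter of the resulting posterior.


Posterior = Beta(prior_alpha + successes, prior_beta + failures)
= Beta(0.5 + 13, 0.5 + 40)
Posterior alpha = 0.5 + k = 0.5 + 13 = 13.5

13.5


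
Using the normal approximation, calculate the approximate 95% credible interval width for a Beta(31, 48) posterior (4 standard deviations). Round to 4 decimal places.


Var(Beta) = 31*48/(79^2 * 80) = 0.003
SD = 0.0546
Width ~ 4*SD = 0.2184

0.2184


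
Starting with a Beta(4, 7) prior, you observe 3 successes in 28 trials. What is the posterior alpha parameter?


For a Beta-Binomial conjugate model:
Posterior alpha = prior alpha + number of successes
= 4 + 3 = 7

7


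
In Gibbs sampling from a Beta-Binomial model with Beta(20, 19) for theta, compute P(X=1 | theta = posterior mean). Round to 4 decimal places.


Posterior mean = alpha/(alpha+beta) = 20/39 = 0.5128
P(X=1|theta=mean) = theta = 0.5128

0.5128


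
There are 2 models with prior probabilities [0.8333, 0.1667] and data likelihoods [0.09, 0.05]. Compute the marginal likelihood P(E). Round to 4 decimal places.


P(E) = sum over models of P(M_i) * P(E|M_i)
= 0.8333*0.09 + 0.1667*0.05
= 0.0833

0.0833


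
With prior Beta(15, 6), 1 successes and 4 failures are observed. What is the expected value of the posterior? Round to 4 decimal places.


Posterior = Beta(16, 10)
E[theta] = alpha/(alpha+beta)
= 16/26 = 0.6154

0.6154


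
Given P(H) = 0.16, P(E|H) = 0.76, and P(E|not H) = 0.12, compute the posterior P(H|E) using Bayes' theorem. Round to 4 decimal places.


By Bayes' theorem: P(H|E) = P(E|H)*P(H) / P(E)
P(E) = P(E|H)*P(H) + P(E|not H)*P(not H)
P(E) = 0.76*0.16 + 0.12*0.84 = 0.2224
P(H|E) = 0.76*0.16 / 0.2224 = 0.5468

0.5468


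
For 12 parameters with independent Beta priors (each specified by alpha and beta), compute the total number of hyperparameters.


A Beta prior has 2 hyperparameters per parameter.
Total = 12 * 2 = 24

24


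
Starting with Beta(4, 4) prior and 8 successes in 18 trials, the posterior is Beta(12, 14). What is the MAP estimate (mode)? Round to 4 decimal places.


The mode of Beta(a, b) when a > 1 and b > 1 is (a-1)/(a+b-2)
= (12 - 1) / (12 + 14 - 2)
= 11 / 24
= 0.4583

0.4583


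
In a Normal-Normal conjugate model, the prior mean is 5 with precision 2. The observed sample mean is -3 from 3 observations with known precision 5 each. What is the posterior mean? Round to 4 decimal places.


Posterior precision = tau0 + n*tau = 2 + 3*5 = 17
Posterior mean = (tau0*mu0 + n*tau*xbar) / posterior_precision
= (2*5 + 3*5*-3) / 17
= -35 / 17 = -2.0588

-2.0588


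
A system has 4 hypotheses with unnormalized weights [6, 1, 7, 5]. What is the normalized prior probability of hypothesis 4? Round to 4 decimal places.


The normalized prior is the weight divided by the total.
Total weight = 19
P(H4) = 5 / 19 = 0.2632

0.2632


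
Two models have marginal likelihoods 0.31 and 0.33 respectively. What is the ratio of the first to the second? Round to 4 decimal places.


Evidence ratio = 0.31 / 0.33
= 0.9394

0.9394


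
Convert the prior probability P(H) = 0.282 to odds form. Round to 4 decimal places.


P(not H) = 1 - 0.282 = 0.718
Odds = 0.282 / 0.718 = 0.3928

0.3928


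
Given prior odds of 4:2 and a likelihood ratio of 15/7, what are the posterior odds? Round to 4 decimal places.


Posterior odds = prior odds * LR
Prior odds = 4/2 = 2.0
LR = 15/7 = 2.1429
Posterior odds = 2.0 * 2.1429 = 4.2857

4.2857


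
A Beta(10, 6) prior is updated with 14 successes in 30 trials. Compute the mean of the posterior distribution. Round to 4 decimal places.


After update: Beta(24, 22)
Mean = 24 / (24 + 22) = 24 / 46
= 0.5217

0.5217


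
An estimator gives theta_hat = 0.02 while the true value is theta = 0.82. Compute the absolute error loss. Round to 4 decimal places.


The absolute error loss is |theta_hat - theta|
= |0.02 - 0.82|
= 0.8

0.8


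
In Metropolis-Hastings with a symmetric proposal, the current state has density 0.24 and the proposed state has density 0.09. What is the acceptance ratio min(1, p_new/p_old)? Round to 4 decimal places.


Ratio = p_new / p_old = 0.09 / 0.24 = 0.375
Acceptance = min(1, 0.375) = 0.375

0.375


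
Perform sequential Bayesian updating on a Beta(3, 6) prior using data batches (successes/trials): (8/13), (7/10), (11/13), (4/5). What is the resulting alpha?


Accumulate successes: 30
Posterior alpha = prior alpha + sum of successes
= 3 + 30 = 33

33


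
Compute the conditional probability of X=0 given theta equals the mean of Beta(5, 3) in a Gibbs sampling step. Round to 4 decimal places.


Mean of Beta(5, 3) = 0.625
P(X=0 | theta=0.625) = 0.375

0.375


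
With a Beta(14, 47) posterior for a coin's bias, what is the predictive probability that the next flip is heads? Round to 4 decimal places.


The predictive probability equals the posterior mean.
P(next = heads) = alpha / (alpha + beta)
= 14 / 61 = 0.2295

0.2295


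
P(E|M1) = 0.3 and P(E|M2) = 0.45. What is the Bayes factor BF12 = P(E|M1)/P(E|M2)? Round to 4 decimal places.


Bayes factor BF12 = P(E|M1) / P(E|M2)
= 0.3 / 0.45
= 0.6667

0.6667


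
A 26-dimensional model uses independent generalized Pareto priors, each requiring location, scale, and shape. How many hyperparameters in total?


Per parameter: 3 (location, scale, and shape).
Total = 26 * 3 = 78

78


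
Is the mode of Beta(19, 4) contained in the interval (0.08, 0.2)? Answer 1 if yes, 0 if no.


Mode = (a-1)/(a+b-2) = 18/21 = 0.8571
Interval: (0.08, 0.2)
Contains mode? 0

0


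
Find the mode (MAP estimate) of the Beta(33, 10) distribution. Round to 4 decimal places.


For Beta(a,b) with a,b > 1:
Mode = (a-1)/(a+b-2) = (33-1)/(43-2)
= 32/41 = 0.7805

0.7805


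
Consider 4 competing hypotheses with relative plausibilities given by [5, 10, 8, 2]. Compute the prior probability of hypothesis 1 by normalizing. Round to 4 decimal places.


Sum of weights = 5 + 10 + 8 + 2 = 25
Normalized prior for H1 = 5 / 25
= 0.2

0.2


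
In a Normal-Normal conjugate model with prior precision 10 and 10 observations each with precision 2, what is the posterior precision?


Posterior precision = prior precision + n * observation precision
= 10 + 10 * 2
= 10 + 20 = 30

30


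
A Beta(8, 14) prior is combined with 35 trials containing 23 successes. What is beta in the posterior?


In conjugate updating:
beta_posterior = beta_prior + (n - k)
= 14 + (35 - 23)
= 14 + 12 = 26

26


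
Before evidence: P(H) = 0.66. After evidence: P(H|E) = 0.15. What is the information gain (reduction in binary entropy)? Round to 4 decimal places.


Prior entropy = 0.9248
Posterior entropy = 0.6098
Information gain = 0.9248 - 0.6098 = 0.315

0.315


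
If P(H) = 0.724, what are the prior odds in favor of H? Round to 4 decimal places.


Prior odds = P(H) / (1 - P(H))
= 0.724 / 0.276
= 2.6232

2.6232


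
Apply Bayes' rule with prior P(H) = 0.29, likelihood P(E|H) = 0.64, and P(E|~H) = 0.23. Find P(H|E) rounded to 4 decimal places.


Step 1: Compute marginal P(E) = P(E|H)P(H) + P(E|~H)P(~H)
= 0.64*0.29 + 0.23*0.71 = 0.3489
Step 2: P(H|E) = P(E|H)P(H)/P(E) = 0.1856/0.3489
= 0.532

0.532


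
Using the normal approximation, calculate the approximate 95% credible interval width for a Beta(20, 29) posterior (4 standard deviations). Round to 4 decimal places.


Var(Beta) = 20*29/(49^2 * 50) = 0.0048
SD = 0.0695
Width ~ 4*SD = 0.278

0.278


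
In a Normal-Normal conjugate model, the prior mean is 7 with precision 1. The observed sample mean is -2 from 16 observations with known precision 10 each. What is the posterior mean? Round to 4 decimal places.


Posterior precision = tau0 + n*tau = 1 + 16*10 = 161
Posterior mean = (tau0*mu0 + n*tau*xbar) / posterior_precision
= (1*7 + 16*10*-2) / 161
= -313 / 161 = -1.9441

-1.9441


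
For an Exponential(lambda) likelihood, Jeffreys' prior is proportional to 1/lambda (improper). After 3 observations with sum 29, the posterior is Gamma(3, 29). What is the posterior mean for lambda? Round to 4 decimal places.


Posterior = Gamma(n, sum_x) = Gamma(3, 29)
Posterior mean = shape/rate = 3/29
= 0.1034

0.1034


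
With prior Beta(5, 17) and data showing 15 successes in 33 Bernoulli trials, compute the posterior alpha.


Conjugate update: alpha_posterior = alpha_prior + k
= 5 + 15 = 20

20


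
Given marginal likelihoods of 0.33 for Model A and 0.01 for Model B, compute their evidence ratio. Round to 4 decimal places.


Ratio = ML(A) / ML(B) = 0.33/0.01
= 33.0

33.0


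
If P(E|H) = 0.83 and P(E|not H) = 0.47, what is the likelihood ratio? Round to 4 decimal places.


Likelihood ratio = P(E|H) / P(E|not H)
= 0.83 / 0.47
= 1.766

1.766


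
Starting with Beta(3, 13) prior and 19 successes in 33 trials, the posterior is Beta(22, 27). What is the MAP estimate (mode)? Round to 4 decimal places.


The mode of Beta(a, b) when a > 1 and b > 1 is (a-1)/(a+b-2)
= (22 - 1) / (22 + 27 - 2)
= 21 / 47
= 0.4468

0.4468


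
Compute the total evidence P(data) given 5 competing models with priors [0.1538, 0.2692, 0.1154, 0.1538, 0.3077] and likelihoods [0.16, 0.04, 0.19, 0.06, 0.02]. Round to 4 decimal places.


Marginal likelihood = sum P(model_i) * P(data|model_i)
Model 1: 0.1538 * 0.16 = 0.0246
Model 2: 0.2692 * 0.04 = 0.0108
Model 3: 0.1154 * 0.19 = 0.0219
Model 4: 0.1538 * 0.06 = 0.0092
Model 5: 0.3077 * 0.02 = 0.0062
Total = 0.0727

0.0727


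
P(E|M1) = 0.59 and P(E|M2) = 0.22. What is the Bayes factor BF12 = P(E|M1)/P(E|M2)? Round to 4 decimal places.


Bayes factor BF12 = P(E|M1) / P(E|M2)
= 0.59 / 0.22
= 2.6818

2.6818


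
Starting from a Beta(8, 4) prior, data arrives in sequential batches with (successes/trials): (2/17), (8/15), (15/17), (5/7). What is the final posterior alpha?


In sequential Bayesian updating, we sum all successes.
Total successes = 30
Final alpha = 8 + 30 = 38

38


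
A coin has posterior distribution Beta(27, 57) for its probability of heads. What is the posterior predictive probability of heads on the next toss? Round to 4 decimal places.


Posterior predictive = E[theta] = alpha/(alpha+beta)
= 27/84
= 0.3214

0.3214


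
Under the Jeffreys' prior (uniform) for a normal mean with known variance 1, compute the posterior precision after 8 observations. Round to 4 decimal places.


Prior precision = 0 (flat prior).
Post. prec. = 0 + n/var = 8/1 = 8.0

8.0


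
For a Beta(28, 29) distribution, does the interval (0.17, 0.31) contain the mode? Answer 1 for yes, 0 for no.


Mode of Beta(a,b) = (a-1)/(a+b-2)
= (28-1)/(28+29-2) = 0.4909
Check: 0.17 <= 0.4909 <= 0.31?
Result: 0

0


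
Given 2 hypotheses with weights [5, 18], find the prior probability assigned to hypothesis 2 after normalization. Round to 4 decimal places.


To normalize, divide each weight by the sum of all weights.
Sum = 23
Prior(H2) = 18/23 = 0.7826

0.7826


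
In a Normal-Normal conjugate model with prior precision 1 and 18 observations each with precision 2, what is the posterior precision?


Posterior precision = prior precision + n * observation precision
= 1 + 18 * 2
= 1 + 36 = 37

37


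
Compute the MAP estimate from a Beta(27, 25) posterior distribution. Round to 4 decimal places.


MAP = mode of Beta distribution
= (alpha - 1)/(alpha + beta - 2)
= (27-1)/(27+25-2)
= 26/50 = 0.52

0.52


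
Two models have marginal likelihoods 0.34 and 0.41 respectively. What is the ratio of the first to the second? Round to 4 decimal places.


Evidence ratio = 0.34 / 0.41
= 0.8293

0.8293


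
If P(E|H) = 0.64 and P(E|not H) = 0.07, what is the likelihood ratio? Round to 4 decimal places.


Likelihood ratio = P(E|H) / P(E|not H)
= 0.64 / 0.07
= 9.1429

9.1429


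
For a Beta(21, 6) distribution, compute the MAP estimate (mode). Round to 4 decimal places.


MAP = mode = (a-1)/(a+b-2)
= (21-1)/(21+6-2)
= 20/25 = 0.8

0.8


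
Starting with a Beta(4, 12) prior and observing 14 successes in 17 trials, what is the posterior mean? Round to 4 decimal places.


Posterior parameters: alpha = 4 + 14 = 18
beta = 12 + 3 = 15
Posterior mean = alpha / (alpha + beta) = 18 / 33
= 0.5455

0.5455


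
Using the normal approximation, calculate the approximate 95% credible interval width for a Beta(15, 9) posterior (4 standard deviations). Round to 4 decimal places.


Var(Beta) = 15*9/(24^2 * 25) = 0.0094
SD = 0.0968
Width ~ 4*SD = 0.3873

0.3873


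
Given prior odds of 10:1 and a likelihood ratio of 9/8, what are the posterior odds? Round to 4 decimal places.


Posterior odds = prior odds * LR
Prior odds = 10/1 = 10.0
LR = 9/8 = 1.125
Posterior odds = 10.0 * 1.125 = 11.25

11.25


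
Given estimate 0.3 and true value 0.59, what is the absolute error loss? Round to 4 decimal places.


Absolute error = |estimate - true|
= |-0.29| = 0.29

0.29


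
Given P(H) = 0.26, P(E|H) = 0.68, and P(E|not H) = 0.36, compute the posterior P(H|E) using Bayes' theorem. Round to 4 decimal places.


By Bayes' theorem: P(H|E) = P(E|H)*P(H) / P(E)
P(E) = P(E|H)*P(H) + P(E|not H)*P(not H)
P(E) = 0.68*0.26 + 0.36*0.74 = 0.4432
P(H|E) = 0.68*0.26 / 0.4432 = 0.3989

0.3989


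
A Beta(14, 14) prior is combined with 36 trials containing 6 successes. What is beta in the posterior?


In conjugate updating:
beta_posterior = beta_prior + (n - k)
= 14 + (36 - 6)
= 14 + 30 = 44

44


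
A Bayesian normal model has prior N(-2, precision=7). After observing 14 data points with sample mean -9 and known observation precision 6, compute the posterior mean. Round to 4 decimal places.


Posterior mean = (prior_precision * prior_mean + n * data_precision * data_mean) / (prior_precision + n * data_precision)
Numerator = 7*-2 + 14*6*-9 = -770
Denominator = 7 + 14*6 = 91
Posterior mean = -8.4615

-8.4615


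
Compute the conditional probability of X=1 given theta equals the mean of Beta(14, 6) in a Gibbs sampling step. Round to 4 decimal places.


Mean of Beta(14, 6) = 0.7
P(X=1 | theta=0.7) = 0.7

0.7


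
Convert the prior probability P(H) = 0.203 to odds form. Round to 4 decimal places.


P(not H) = 1 - 0.203 = 0.797
Odds = 0.203 / 0.797 = 0.2547

0.2547


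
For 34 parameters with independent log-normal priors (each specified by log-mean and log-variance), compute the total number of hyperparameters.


A log-normal prior has 2 hyperparameters per parameter.
Total = 34 * 2 = 68

68


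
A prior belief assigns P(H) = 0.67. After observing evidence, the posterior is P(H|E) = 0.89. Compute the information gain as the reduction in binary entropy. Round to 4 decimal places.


H(prior) = -0.67*log2(0.67) - 0.33*log2(0.33)
= 0.9149
H(post) = -0.89*log2(0.89) - 0.11*log2(0.11)
= 0.4999
IG = 0.9149 - 0.4999 = 0.415

0.415


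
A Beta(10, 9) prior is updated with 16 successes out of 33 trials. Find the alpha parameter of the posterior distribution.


In the Beta-Binomial conjugate update:
alpha_post = alpha_prior + successes
= 10 + 16
= 26

26


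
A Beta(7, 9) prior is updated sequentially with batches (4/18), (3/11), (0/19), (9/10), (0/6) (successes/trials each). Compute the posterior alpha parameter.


Sequential conjugate updating is equivalent to a single batch update.
Total successes across all batches = 16
alpha_posterior = alpha_prior + total_successes = 7 + 16
= 23

23


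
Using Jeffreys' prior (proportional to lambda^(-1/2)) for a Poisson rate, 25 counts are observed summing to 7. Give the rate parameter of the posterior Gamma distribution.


Conjugate update: Gamma(prior_shape + S, prior_rate + n).
Prior shape = 0.5, prior rate = 0.
Posterior rate = 0 + n = 25

25.0


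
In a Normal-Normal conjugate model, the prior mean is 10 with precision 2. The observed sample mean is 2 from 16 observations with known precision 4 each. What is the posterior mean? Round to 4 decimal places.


Posterior precision = tau0 + n*tau = 2 + 16*4 = 66
Posterior mean = (tau0*mu0 + n*tau*xbar) / posterior_precision
= (2*10 + 16*4*2) / 66
= 148 / 66 = 2.2424

2.2424


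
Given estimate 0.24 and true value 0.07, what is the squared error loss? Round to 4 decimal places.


Squared error = (estimate - true)^2
Difference = 0.17
Loss = 0.17^2 = 0.0289

0.0289


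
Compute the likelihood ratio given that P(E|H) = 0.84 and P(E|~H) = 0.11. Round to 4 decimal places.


LR = P(E|H) / P(E|~H)
= 0.84 / 0.11 = 7.6364

7.6364


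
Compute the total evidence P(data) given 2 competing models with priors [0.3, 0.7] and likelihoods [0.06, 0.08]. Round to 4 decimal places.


Marginal likelihood = sum P(model_i) * P(data|model_i)
Model 1: 0.3 * 0.06 = 0.018
Model 2: 0.7 * 0.08 = 0.056
Total = 0.074

0.074


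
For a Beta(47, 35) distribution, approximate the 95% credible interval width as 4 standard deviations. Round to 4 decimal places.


Variance of Beta(a,b) = ab / ((a+b)^2 * (a+b+1))
= 47*35 / ((82)^2 * 83)
= 0.0029
SD = sqrt(0.0029) = 0.0543
Width = 4 * SD = 0.2172

0.2172
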